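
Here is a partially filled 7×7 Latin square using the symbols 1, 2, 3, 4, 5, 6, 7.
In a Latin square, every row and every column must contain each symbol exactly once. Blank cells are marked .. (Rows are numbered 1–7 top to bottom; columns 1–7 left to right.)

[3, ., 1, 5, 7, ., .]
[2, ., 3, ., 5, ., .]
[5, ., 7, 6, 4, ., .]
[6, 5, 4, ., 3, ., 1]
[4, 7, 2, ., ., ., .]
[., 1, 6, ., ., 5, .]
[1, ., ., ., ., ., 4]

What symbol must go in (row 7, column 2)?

Row 6, column 1: row 6 has {1, 5, 6} and column 1 has {1, 2, 3, 4, 5, 6}, leaving only 7.
Row 6, column 5: row 6 has {1, 5, 6, 7} and column 5 has {3, 4, 5, 7}, leaving only 2.
Row 6, column 7: row 6 has {1, 2, 5, 6, 7} and column 7 has {1, 4}, leaving only 3.
Row 3, column 7: row 3 has {4, 5, 6, 7} and column 7 has {1, 3, 4}, leaving only 2.
Row 1, column 7: row 1 has {1, 3, 5, 7} and column 7 has {1, 2, 3, 4}, leaving only 6.
Row 2, column 7: row 2 has {2, 3, 5} and column 7 has {1, 2, 3, 4, 6}, leaving only 7.
Row 3, column 2: row 3 has {2, 4, 5, 6, 7} and column 2 has {1, 5, 7}, leaving only 3.
Row 3, column 6: row 3 has {2, 3, 4, 5, 6, 7} and column 6 has {5}, leaving only 1.
Row 5, column 7: row 5 has {2, 4, 7} and column 7 has {1, 2, 3, 4, 6, 7}, leaving only 5.
Row 6, column 4: row 6 has {1, 2, 3, 5, 6, 7} and column 4 has {5, 6}, leaving only 4.
Row 2, column 4: row 2 has {2, 3, 5, 7} and column 4 has {4, 5, 6}, leaving only 1.
Row 5, column 4: row 5 has {2, 4, 5, 7} and column 4 has {1, 4, 5, 6}, leaving only 3.
Row 5, column 6: row 5 has {2, 3, 4, 5, 7} and column 6 has {1, 5}, leaving only 6.
Row 2, column 6: row 2 has {1, 2, 3, 5, 7} and column 6 has {1, 5, 6}, leaving only 4.
Row 1, column 6: row 1 has {1, 3, 5, 6, 7} and column 6 has {1, 4, 5, 6}, leaving only 2.
Row 1, column 2: row 1 has {1, 2, 3, 5, 6, 7} and column 2 has {1, 3, 5, 7}, leaving only 4.
Row 2, column 2: row 2 has {1, 2, 3, 4, 5, 7} and column 2 has {1, 3, 4, 5, 7}, leaving only 6.
Row 7 already has {1, 4} and column 2 already has {1, 3, 4, 5, 6, 7}, so row 7, column 2 must be 2.

2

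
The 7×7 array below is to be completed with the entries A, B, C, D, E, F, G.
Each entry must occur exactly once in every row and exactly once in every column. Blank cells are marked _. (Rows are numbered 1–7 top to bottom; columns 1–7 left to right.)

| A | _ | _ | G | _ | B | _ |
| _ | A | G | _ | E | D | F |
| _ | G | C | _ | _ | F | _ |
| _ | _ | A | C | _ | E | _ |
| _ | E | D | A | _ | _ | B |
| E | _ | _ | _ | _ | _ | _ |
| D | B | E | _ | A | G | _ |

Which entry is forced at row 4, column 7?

D

Row 1, column 3: row 1 has {A, B, G} and column 3 has {A, C, D, E, G}, leaving only F.
Row 2, column 4: row 2 has {A, D, E, F, G} and column 4 has {A, C, G}, leaving only B.
Row 2, column 1: row 2 has {A, B, D, E, F, G} and column 1 has {A, D, E}, leaving only C.
Row 3, column 1: row 3 has {C, F, G} and column 1 has {A, C, D, E}, leaving only B.
Row 3, column 5: row 3 has {B, C, F, G} and column 5 has {A, E}, leaving only D.
Row 1, column 5: row 1 has {A, B, F, G} and column 5 has {A, D, E}, leaving only C.
Row 1, column 2: row 1 has {A, B, C, F, G} and column 2 has {A, B, E, G}, leaving only D.
Row 1, column 7: row 1 has {A, B, C, D, F, G} and column 7 has {B, F}, leaving only E.
Row 3, column 4: row 3 has {B, C, D, F, G} and column 4 has {A, B, C, G}, leaving only E.
Row 3, column 7: row 3 has {B, C, D, E, F, G} and column 7 has {B, E, F}, leaving only A.
Row 4, column 2: row 4 has {A, C, E} and column 2 has {A, B, D, E, G}, leaving only F.
Row 4, column 1: row 4 has {A, C, E, F} and column 1 has {A, B, C, D, E}, leaving only G.
Row 4 already has {A, C, E, F, G} and column 7 already has {A, B, E, F}, so row 4, column 7 must be D.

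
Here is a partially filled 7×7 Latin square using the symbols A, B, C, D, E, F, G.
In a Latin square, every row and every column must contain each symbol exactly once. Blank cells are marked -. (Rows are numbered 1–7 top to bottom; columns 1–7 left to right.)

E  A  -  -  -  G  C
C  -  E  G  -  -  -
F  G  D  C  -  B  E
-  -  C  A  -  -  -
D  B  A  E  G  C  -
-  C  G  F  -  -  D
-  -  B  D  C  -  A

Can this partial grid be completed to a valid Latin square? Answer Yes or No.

Yes

No row or column among the givens repeats a symbol, and propagating forced cells runs into no contradiction.
One valid completion exists (for instance, E A F B D G C / C D E G F A B / F G D C A B E / B F C A E D G / D B A E G C F / A C G F B E D / G E B D C F A).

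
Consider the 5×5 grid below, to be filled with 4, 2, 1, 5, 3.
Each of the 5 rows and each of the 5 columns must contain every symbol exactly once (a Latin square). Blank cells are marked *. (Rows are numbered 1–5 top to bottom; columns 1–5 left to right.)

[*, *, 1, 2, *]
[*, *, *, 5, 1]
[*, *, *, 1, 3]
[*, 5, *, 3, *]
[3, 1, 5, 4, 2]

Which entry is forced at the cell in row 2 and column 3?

Row 4, column 5: row 4 has {5, 3} and column 5 has {2, 1, 3}, leaving only 4.
Row 1, column 5: row 1 has {2, 1} and column 5 has {4, 2, 1, 3}, leaving only 5.
Row 1, column 1: row 1 has {2, 1, 5} and column 1 has {3}, leaving only 4.
Row 1, column 2: row 1 has {4, 2, 1, 5} and column 2 has {1, 5}, leaving only 3.
Row 2, column 1: row 2 has {1, 5} and column 1 has {4, 3}, leaving only 2.
Row 2, column 2: row 2 has {2, 1, 5} and column 2 has {1, 5, 3}, leaving only 4.
Row 2 already has {4, 2, 1, 5} and column 3 already has {1, 5}, so row 2, column 3 must be 3.

3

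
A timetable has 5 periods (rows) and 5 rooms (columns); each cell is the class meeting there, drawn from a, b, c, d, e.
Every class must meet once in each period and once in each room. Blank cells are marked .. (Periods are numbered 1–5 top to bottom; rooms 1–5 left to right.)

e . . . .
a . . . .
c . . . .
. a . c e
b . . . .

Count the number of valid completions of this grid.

Period 1, room 2: eliminating its period and room leaves {b, c, d}.
Period 1, room 3: eliminating its period and room leaves {a, b, c, d}.
Period 1, room 4: eliminating its period and room leaves {a, b, d}.
Period 1, room 5: eliminating its period and room leaves {a, b, c, d}.
Period 2, room 2: eliminating its period and room leaves {b, c, d, e}.
Period 2, room 3: eliminating its period and room leaves {b, c, d, e}.
Period 2, room 4: eliminating its period and room leaves {b, d, e}.
Period 2, room 5: eliminating its period and room leaves {b, c, d}.
Period 3, room 2: eliminating its period and room leaves {b, d, e}.
Period 3, room 3: eliminating its period and room leaves {a, b, d, e}.
Period 3, room 4: eliminating its period and room leaves {a, b, d, e}.
Period 3, room 5: eliminating its period and room leaves {a, b, d}.
Period 4, room 1: eliminating its period and room leaves {d}.
Period 4, room 3: eliminating its period and room leaves {b, d}.
Period 5, room 2: eliminating its period and room leaves {c, d, e}.
Period 5, room 3: eliminating its period and room leaves {a, c, d, e}.
Period 5, room 4: eliminating its period and room leaves {a, d, e}.
Period 5, room 5: eliminating its period and room leaves {a, c, d}.
Enumerating the assignments across these blanks that avoid any period or room repeat gives 56 completions.

56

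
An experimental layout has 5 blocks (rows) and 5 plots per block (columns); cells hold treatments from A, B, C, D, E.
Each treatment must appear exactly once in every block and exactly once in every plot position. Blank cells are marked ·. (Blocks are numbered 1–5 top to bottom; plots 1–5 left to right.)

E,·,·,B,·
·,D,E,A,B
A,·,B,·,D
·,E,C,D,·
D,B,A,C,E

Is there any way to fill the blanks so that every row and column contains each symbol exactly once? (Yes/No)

Yes

No block or plot among the givens repeats a symbol, and propagating forced cells runs into no contradiction.
One valid completion exists (for instance, E A D B C / C D E A B / A C B E D / B E C D A / D B A C E).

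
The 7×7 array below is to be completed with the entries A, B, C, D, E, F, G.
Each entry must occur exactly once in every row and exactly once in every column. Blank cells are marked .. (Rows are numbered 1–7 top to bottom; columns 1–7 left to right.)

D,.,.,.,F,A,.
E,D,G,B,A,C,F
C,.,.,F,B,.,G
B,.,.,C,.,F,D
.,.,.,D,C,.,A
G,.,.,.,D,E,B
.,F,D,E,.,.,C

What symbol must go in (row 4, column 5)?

E

Row 1, column 4: row 1 has {A, D, F} and column 4 has {B, C, D, E, F}, leaving only G.
Row 1, column 7: row 1 has {A, D, F, G} and column 7 has {A, B, C, D, F, G}, leaving only E.
Row 3, column 6: row 3 has {B, C, F, G} and column 6 has {A, C, E, F}, leaving only D.
Row 5, column 1: row 5 has {A, C, D} and column 1 has {B, C, D, E, G}, leaving only F.
Row 6, column 4: row 6 has {B, D, E, G} and column 4 has {B, C, D, E, F, G}, leaving only A.
Row 6, column 2: row 6 has {A, B, D, E, G} and column 2 has {D, F}, leaving only C.
Row 1, column 2: row 1 has {A, D, E, F, G} and column 2 has {C, D, F}, leaving only B.
Row 1, column 3: row 1 has {A, B, D, E, F, G} and column 3 has {D, G}, leaving only C.
Row 6, column 3: row 6 has {A, B, C, D, E, G} and column 3 has {C, D, G}, leaving only F.
Row 7, column 1: row 7 has {C, D, E, F} and column 1 has {B, C, D, E, F, G}, leaving only A.
Row 7, column 5: row 7 has {A, C, D, E, F} and column 5 has {A, B, C, D, F}, leaving only G.
Row 4 already has {B, C, D, F} and column 5 already has {A, B, C, D, F, G}, so row 4, column 5 must be E.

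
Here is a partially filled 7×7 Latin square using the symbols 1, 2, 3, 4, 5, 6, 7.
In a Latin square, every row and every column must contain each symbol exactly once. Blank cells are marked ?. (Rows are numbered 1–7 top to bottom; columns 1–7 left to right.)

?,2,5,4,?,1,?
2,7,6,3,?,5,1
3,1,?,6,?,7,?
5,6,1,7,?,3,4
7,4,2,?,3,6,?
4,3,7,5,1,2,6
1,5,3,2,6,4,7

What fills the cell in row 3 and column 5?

Row 1, column 1: row 1 has {1, 2, 4, 5} and column 1 has {1, 2, 3, 4, 5, 7}, leaving only 6.
Row 1, column 5: row 1 has {1, 2, 4, 5, 6} and column 5 has {1, 3, 6}, leaving only 7.
Row 1, column 7: row 1 has {1, 2, 4, 5, 6, 7} and column 7 has {1, 4, 6, 7}, leaving only 3.
Row 2, column 5: row 2 has {1, 2, 3, 5, 6, 7} and column 5 has {1, 3, 6, 7}, leaving only 4.
Row 3, column 3: row 3 has {1, 3, 6, 7} and column 3 has {1, 2, 3, 5, 6, 7}, leaving only 4.
Row 4, column 5: row 4 has {1, 3, 4, 5, 6, 7} and column 5 has {1, 3, 4, 6, 7}, leaving only 2.
Row 3 already has {1, 3, 4, 6, 7} and column 5 already has {1, 2, 3, 4, 6, 7}, so row 3, column 5 must be 5.

5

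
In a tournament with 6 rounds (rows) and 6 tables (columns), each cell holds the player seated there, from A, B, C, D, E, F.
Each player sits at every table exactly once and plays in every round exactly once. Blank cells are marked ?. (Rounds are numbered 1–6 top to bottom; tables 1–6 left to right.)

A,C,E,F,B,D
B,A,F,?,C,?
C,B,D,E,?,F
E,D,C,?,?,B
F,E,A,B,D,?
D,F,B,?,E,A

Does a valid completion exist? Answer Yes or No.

Yes

No round or table among the givens repeats a symbol, and propagating forced cells runs into no contradiction.
One valid completion exists (for instance, A C E F B D / B A F D C E / C B D E A F / E D C A F B / F E A B D C / D F B C E A).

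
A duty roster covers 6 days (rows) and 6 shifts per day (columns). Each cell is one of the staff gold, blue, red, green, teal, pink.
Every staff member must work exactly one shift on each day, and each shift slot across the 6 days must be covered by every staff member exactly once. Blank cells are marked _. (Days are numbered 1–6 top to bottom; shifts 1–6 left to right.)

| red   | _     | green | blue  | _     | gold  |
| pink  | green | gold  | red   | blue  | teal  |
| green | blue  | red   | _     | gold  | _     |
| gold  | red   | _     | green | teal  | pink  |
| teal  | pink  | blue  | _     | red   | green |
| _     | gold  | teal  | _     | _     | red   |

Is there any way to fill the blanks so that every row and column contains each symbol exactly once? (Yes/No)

No

Day 3, shift 6: day 3 together with shift 6 already contain {gold, blue, red, green, teal, pink} — every symbol — so nothing can go there. The grid has no valid completion.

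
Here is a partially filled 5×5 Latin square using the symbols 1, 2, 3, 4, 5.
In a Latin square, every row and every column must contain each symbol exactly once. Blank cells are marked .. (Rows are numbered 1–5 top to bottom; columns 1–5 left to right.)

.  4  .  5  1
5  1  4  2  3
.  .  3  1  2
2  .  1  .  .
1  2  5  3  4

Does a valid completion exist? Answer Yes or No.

Yes

No row or column among the givens repeats a symbol, and propagating forced cells runs into no contradiction.
One valid completion exists (for instance, 3 4 2 5 1 / 5 1 4 2 3 / 4 5 3 1 2 / 2 3 1 4 5 / 1 2 5 3 4).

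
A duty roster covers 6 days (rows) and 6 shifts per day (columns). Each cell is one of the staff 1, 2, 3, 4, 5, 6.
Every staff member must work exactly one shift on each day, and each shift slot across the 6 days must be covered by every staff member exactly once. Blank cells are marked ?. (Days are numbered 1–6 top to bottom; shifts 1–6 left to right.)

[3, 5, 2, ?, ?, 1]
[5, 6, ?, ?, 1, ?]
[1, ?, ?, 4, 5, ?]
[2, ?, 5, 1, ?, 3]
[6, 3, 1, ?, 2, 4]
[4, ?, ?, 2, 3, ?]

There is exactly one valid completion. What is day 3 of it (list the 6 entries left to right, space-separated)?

Day 3, shift 2: day 3 has {1, 4, 5} and shift 2 has {3, 5, 6}, leaving only 2.
Day 3, shift 6: day 3 has {1, 2, 4, 5} and shift 6 has {1, 3, 4}, leaving only 6.
Day 3, shift 3: day 3 has {1, 2, 4, 5, 6} and shift 3 has {1, 2, 5}, leaving only 3.
So day 3 reads: 1 2 3 4 5 6.

1 2 3 4 5 6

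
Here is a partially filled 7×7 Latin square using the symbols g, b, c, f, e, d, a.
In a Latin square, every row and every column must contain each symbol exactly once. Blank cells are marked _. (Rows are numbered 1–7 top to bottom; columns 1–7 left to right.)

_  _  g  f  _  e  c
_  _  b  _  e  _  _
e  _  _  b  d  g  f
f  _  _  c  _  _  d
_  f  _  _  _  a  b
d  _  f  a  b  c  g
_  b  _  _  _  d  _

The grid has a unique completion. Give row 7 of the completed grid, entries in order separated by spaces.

a b c g f d e

Row 1, column 5: row 1 has {g, c, f, e} and column 5 has {b, e, d}, leaving only a.
Row 1, column 1: row 1 has {g, c, f, e, a} and column 1 has {f, e, d}, leaving only b.
Row 1, column 2: row 1 has {g, b, c, f, e, a} and column 2 has {b, f}, leaving only d.
Row 2, column 6: row 2 has {b, e} and column 6 has {g, c, e, d, a}, leaving only f.
Row 2, column 7: row 2 has {b, f, e} and column 7 has {g, b, c, f, d}, leaving only a.
Row 7, column 7: row 7 has {b, d} and column 7 has {g, b, c, f, d, a}, leaving only e.
Row 7, column 4: row 7 has {b, e, d} and column 4 has {b, c, f, a}, leaving only g.
Row 2, column 4: row 2 has {b, f, e, a} and column 4 has {g, b, c, f, a}, leaving only d.
Row 4, column 5: row 4 has {c, f, d} and column 5 has {b, e, d, a}, leaving only g.
Row 4, column 6: row 4 has {g, c, f, d} and column 6 has {g, c, f, e, d, a}, leaving only b.
Row 5, column 4: row 5 has {b, f, a} and column 4 has {g, b, c, f, d, a}, leaving only e.
Row 5, column 5: row 5 has {b, f, e, a} and column 5 has {g, b, e, d, a}, leaving only c.
Row 7, column 5: row 7 has {g, b, e, d} and column 5 has {g, b, c, e, d, a}, leaving only f.
Row 5, column 1: row 5 has {b, c, f, e, a} and column 1 has {b, f, e, d}, leaving only g.
Row 2, column 1: row 2 has {b, f, e, d, a} and column 1 has {g, b, f, e, d}, leaving only c.
Row 7, column 1: row 7 has {g, b, f, e, d} and column 1 has {g, b, c, f, e, d}, leaving only a.
Row 7, column 3: row 7 has {g, b, f, e, d, a} and column 3 has {g, b, f}, leaving only c.
So row 7 reads: a b c g f d e.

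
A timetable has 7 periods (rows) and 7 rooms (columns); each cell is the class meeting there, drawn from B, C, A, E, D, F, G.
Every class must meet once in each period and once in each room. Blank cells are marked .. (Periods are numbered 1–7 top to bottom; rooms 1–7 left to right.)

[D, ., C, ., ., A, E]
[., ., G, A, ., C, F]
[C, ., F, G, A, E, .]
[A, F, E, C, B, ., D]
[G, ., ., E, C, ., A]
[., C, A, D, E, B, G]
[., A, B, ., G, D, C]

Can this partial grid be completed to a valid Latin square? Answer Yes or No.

No period or room among the givens repeats a symbol, and propagating forced cells runs into no contradiction.
One valid completion exists (for instance, D G C B F A E / B E G A D C F / C D F G A E B / A F E C B G D / G B D E C F A / F C A D E B G / E A B F G D C).

Yes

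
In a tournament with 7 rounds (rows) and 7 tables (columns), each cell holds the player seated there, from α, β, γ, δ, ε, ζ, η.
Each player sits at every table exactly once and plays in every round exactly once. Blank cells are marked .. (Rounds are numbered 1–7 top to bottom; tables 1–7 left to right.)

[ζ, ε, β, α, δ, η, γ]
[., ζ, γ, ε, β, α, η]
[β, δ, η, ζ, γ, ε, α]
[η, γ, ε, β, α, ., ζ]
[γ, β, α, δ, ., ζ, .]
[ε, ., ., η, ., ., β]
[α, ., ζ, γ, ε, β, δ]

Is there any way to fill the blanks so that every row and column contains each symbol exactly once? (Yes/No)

No round or table among the givens repeats a symbol, and propagating forced cells runs into no contradiction.
One valid completion exists (for instance, ζ ε β α δ η γ / δ ζ γ ε β α η / β δ η ζ γ ε α / η γ ε β α δ ζ / γ β α δ η ζ ε / ε α δ η ζ γ β / α η ζ γ ε β δ).

Yes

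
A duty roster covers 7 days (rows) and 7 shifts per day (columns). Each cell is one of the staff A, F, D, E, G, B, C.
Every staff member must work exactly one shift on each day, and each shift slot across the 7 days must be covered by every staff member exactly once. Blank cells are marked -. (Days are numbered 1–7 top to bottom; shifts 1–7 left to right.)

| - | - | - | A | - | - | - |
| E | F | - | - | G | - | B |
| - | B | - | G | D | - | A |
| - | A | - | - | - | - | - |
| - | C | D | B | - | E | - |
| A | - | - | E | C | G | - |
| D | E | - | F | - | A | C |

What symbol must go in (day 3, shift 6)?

F

Day 6, shift 2: day 6 has {A, E, G, C} and shift 2 has {A, F, E, B, C}, leaving only D.
Day 1, shift 2: day 1 has {A} and shift 2 has {A, F, D, E, B, C}, leaving only G.
Day 6, shift 7: day 6 has {A, D, E, G, C} and shift 7 has {A, B, C}, leaving only F.
Day 5, shift 7: day 5 has {D, E, B, C} and shift 7 has {A, F, B, C}, leaving only G.
Day 5, shift 1: day 5 has {D, E, G, B, C} and shift 1 has {A, D, E}, leaving only F.
Day 3, shift 1: day 3 has {A, D, G, B} and shift 1 has {A, F, D, E}, leaving only C.
Day 3 already has {A, D, G, B, C} and shift 6 already has {A, E, G}, so day 3, shift 6 must be F.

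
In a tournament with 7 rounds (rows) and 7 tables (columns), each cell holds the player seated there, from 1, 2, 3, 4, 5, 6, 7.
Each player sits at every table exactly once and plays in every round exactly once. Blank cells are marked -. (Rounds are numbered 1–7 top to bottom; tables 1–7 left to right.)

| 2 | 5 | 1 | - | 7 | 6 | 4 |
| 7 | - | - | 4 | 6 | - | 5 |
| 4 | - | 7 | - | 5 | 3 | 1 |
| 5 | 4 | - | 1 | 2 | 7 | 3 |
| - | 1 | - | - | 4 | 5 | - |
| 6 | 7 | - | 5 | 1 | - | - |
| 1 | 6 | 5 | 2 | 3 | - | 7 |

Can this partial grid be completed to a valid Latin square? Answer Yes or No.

Round 1, table 4: round 1 has {1, 2, 4, 5, 6, 7} and table 4 has {1, 2, 4, 5}, so it must be 3.
Round 3, table 2: round 3 has {1, 3, 4, 5, 7} and table 2 has {1, 4, 5, 6, 7}, so it must be 2.
Round 2, table 2: round 2 has {4, 5, 6, 7} and table 2 has {1, 2, 4, 5, 6, 7}, so it must be 3.
Round 2, table 3: round 2 has {3, 4, 5, 6, 7} and table 3 has {1, 5, 7}, so it must be 2.
Round 2, table 6: round 2 has {2, 3, 4, 5, 6, 7} and table 6 has {3, 5, 6, 7}, so it must be 1.
Round 3, table 4: round 3 has {1, 2, 3, 4, 5, 7} and table 4 has {1, 2, 3, 4, 5}, so it must be 6.
Round 4, table 3: round 4 has {1, 2, 3, 4, 5, 7} and table 3 has {1, 2, 5, 7}, so it must be 6.
Round 5, table 1: round 5 has {1, 4, 5} and table 1 has {1, 2, 4, 5, 6, 7}, so it must be 3.
Now round 5, table 3: round 5 together with table 3 already contain {1, 2, 3, 4, 5, 6, 7} — every symbol — so nothing can go there. The grid has no valid completion.

No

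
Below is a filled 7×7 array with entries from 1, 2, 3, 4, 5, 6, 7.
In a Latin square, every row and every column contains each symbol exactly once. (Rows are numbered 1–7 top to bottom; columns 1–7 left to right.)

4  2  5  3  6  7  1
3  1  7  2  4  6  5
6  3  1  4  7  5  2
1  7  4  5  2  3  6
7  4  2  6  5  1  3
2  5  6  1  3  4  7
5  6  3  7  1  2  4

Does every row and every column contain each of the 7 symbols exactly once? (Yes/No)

Yes

Each row is a permutation of the 7 symbols, and so is each column.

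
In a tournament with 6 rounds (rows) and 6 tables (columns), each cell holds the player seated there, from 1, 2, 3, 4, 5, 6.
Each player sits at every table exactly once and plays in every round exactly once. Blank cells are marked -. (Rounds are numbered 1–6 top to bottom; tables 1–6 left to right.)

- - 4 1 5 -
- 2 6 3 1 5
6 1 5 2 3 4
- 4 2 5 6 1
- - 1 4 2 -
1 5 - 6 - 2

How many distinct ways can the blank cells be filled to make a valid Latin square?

Round 1, table 1: eliminating its round and table leaves {2, 3}.
Round 1, table 2: eliminating its round and table leaves {3, 6}.
Round 1, table 6: eliminating its round and table leaves {3, 6}.
Round 2, table 1: eliminating its round and table leaves {4}.
Round 4, table 1: eliminating its round and table leaves {3}.
Round 5, table 1: eliminating its round and table leaves {3, 5}.
Round 5, table 2: eliminating its round and table leaves {3, 6}.
Round 5, table 6: eliminating its round and table leaves {3, 6}.
Round 6, table 3: eliminating its round and table leaves {3}.
Round 6, table 5: eliminating its round and table leaves {4}.
Enumerating the assignments across these blanks that avoid any round or table repeat gives 2 completions.

2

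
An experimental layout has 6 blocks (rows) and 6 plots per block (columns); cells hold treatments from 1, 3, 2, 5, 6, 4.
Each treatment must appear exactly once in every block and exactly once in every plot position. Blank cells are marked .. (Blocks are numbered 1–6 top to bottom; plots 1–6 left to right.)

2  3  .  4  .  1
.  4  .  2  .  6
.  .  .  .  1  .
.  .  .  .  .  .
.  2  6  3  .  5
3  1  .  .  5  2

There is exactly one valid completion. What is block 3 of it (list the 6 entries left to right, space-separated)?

Block 1, plot 3: block 1 has {1, 3, 2, 4} and plot 3 has {6}, leaving only 5.
Block 1, plot 5: block 1 has {1, 3, 2, 5, 4} and plot 5 has {1, 5}, leaving only 6.
Block 2, plot 5: block 2 has {2, 6, 4} and plot 5 has {1, 5, 6}, leaving only 3.
Block 2, plot 3: block 2 has {3, 2, 6, 4} and plot 3 has {5, 6}, leaving only 1.
Block 2, plot 1: block 2 has {1, 3, 2, 6, 4} and plot 1 has {3, 2}, leaving only 5.
Block 5, plot 5: block 5 has {3, 2, 5, 6} and plot 5 has {1, 3, 5, 6}, leaving only 4.
Block 4, plot 5: block 4 has {} and plot 5 has {1, 3, 5, 6, 4}, leaving only 2.
Block 5, plot 1: block 5 has {3, 2, 5, 6, 4} and plot 1 has {3, 2, 5}, leaving only 1.
Block 6, plot 3: block 6 has {1, 3, 2, 5} and plot 3 has {1, 5, 6}, leaving only 4.
Block 4, plot 3: block 4 has {2} and plot 3 has {1, 5, 6, 4}, leaving only 3.
Block 3, plot 3: block 3 has {1} and plot 3 has {1, 3, 5, 6, 4}, leaving only 2.
Block 4, plot 6: block 4 has {3, 2} and plot 6 has {1, 2, 5, 6}, leaving only 4.
Block 3, plot 6: block 3 has {1, 2} and plot 6 has {1, 2, 5, 6, 4}, leaving only 3.
Block 4, plot 1: block 4 has {3, 2, 4} and plot 1 has {1, 3, 2, 5}, leaving only 6.
Block 3, plot 1: block 3 has {1, 3, 2} and plot 1 has {1, 3, 2, 5, 6}, leaving only 4.
Block 4, plot 2: block 4 has {3, 2, 6, 4} and plot 2 has {1, 3, 2, 4}, leaving only 5.
Block 3, plot 2: block 3 has {1, 3, 2, 4} and plot 2 has {1, 3, 2, 5, 4}, leaving only 6.
Block 3, plot 4: block 3 has {1, 3, 2, 6, 4} and plot 4 has {3, 2, 4}, leaving only 5.
So block 3 reads: 4 6 2 5 1 3.

4 6 2 5 1 3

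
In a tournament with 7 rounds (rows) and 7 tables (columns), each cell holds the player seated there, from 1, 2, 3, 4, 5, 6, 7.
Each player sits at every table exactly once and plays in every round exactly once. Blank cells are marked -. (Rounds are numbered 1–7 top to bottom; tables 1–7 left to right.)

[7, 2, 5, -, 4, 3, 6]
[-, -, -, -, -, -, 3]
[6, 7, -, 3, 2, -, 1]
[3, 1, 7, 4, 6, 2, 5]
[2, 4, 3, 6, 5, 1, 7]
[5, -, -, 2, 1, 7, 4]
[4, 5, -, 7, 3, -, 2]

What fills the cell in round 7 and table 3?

1

Round 1, table 4: round 1 has {2, 3, 4, 5, 6, 7} and table 4 has {2, 3, 4, 6, 7}, leaving only 1.
Round 2, table 1: round 2 has {3} and table 1 has {2, 3, 4, 5, 6, 7}, leaving only 1.
Round 2, table 2: round 2 has {1, 3} and table 2 has {1, 2, 4, 5, 7}, leaving only 6.
Round 2, table 4: round 2 has {1, 3, 6} and table 4 has {1, 2, 3, 4, 6, 7}, leaving only 5.
Round 2, table 5: round 2 has {1, 3, 5, 6} and table 5 has {1, 2, 3, 4, 5, 6}, leaving only 7.
Round 2, table 6: round 2 has {1, 3, 5, 6, 7} and table 6 has {1, 2, 3, 7}, leaving only 4.
Round 2, table 3: round 2 has {1, 3, 4, 5, 6, 7} and table 3 has {3, 5, 7}, leaving only 2.
Round 3, table 3: round 3 has {1, 2, 3, 6, 7} and table 3 has {2, 3, 5, 7}, leaving only 4.
Round 3, table 6: round 3 has {1, 2, 3, 4, 6, 7} and table 6 has {1, 2, 3, 4, 7}, leaving only 5.
Round 6, table 2: round 6 has {1, 2, 4, 5, 7} and table 2 has {1, 2, 4, 5, 6, 7}, leaving only 3.
Round 6, table 3: round 6 has {1, 2, 3, 4, 5, 7} and table 3 has {2, 3, 4, 5, 7}, leaving only 6.
Round 7 already has {2, 3, 4, 5, 7} and table 3 already has {2, 3, 4, 5, 6, 7}, so round 7, table 3 must be 1.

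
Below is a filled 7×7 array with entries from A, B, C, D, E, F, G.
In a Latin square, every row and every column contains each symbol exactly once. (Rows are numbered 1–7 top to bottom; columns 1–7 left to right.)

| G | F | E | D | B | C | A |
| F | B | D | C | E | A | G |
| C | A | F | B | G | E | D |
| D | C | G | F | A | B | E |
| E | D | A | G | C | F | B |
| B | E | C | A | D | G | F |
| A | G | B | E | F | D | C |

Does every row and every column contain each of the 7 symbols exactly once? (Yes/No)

Each row is a permutation of the 7 symbols, and so is each column.

Yes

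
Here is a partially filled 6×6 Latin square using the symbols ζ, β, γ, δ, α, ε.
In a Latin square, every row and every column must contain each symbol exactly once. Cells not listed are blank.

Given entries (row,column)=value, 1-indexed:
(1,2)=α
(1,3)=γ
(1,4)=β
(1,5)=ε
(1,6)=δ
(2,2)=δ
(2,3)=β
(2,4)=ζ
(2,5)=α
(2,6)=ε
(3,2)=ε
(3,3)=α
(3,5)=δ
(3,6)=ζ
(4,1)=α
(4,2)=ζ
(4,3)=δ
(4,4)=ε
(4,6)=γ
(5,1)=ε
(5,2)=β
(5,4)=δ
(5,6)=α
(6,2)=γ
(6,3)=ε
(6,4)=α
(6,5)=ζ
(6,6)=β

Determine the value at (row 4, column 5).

Row 4 already has {ζ, γ, δ, α, ε} and column 5 already has {ζ, δ, α, ε}, so row 4, column 5 must be β.

β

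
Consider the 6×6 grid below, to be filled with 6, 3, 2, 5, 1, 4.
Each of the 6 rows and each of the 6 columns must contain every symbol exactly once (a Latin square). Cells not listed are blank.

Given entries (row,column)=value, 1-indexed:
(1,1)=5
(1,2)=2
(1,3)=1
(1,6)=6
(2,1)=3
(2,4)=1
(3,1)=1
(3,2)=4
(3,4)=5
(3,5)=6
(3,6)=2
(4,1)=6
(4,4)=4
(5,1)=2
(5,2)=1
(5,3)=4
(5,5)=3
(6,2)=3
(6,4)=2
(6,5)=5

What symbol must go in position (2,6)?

4

Row 1, column 4: row 1 has {6, 2, 5, 1} and column 4 has {2, 5, 1, 4}, leaving only 3.
Row 1, column 5: row 1 has {6, 3, 2, 5, 1} and column 5 has {6, 3, 5}, leaving only 4.
Row 2, column 5: row 2 has {3, 1} and column 5 has {6, 3, 5, 4}, leaving only 2.
Row 3, column 3: row 3 has {6, 2, 5, 1, 4} and column 3 has {1, 4}, leaving only 3.
Row 4, column 2: row 4 has {6, 4} and column 2 has {3, 2, 1, 4}, leaving only 5.
Row 2, column 2: row 2 has {3, 2, 1} and column 2 has {3, 2, 5, 1, 4}, leaving only 6.
Row 2, column 3: row 2 has {6, 3, 2, 1} and column 3 has {3, 1, 4}, leaving only 5.
Row 2 already has {6, 3, 2, 5, 1} and column 6 already has {6, 2}, so row 2, column 6 must be 4.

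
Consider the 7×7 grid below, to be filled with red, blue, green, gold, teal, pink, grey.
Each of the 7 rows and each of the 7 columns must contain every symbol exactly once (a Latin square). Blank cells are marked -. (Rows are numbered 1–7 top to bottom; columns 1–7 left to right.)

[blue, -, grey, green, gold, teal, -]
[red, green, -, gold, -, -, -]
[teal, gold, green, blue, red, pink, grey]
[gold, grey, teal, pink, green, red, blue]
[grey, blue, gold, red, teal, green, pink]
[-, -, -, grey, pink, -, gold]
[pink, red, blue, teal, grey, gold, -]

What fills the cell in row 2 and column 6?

Row 1, column 2: row 1 has {blue, green, gold, teal, grey} and column 2 has {red, blue, green, gold, grey}, leaving only pink.
Row 1, column 7: row 1 has {blue, green, gold, teal, pink, grey} and column 7 has {blue, gold, pink, grey}, leaving only red.
Row 2, column 3: row 2 has {red, green, gold} and column 3 has {blue, green, gold, teal, grey}, leaving only pink.
Row 2, column 5: row 2 has {red, green, gold, pink} and column 5 has {red, green, gold, teal, pink, grey}, leaving only blue.
Row 2 already has {red, blue, green, gold, pink} and column 6 already has {red, green, gold, teal, pink}, so row 2, column 6 must be grey.

grey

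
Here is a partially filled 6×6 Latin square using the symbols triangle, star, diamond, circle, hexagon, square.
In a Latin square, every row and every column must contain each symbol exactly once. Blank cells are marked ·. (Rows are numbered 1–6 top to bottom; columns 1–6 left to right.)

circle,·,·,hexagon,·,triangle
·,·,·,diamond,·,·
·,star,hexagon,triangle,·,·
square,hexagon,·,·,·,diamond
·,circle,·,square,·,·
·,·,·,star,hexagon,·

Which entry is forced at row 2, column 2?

Row 3, column 1: row 3 has {triangle, star, hexagon} and column 1 has {circle, square}, leaving only diamond.
Row 4, column 4: row 4 has {diamond, hexagon, square} and column 4 has {triangle, star, diamond, hexagon, square}, leaving only circle.
Row 6, column 1: row 6 has {star, hexagon} and column 1 has {diamond, circle, square}, leaving only triangle.
Row 2, column 2 is narrowed to {triangle, square}.
If it were square, then row 6, column 2 would be left with no valid symbol.
So row 2, column 2 must be triangle.

triangle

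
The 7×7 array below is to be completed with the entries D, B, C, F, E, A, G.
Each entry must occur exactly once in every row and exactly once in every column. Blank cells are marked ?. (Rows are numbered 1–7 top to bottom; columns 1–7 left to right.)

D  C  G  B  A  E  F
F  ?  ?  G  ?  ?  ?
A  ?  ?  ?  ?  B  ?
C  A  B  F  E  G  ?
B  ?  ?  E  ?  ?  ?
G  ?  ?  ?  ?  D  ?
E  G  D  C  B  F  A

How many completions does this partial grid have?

14

Row 2, column 2: eliminating its row and column leaves {D, B, E}.
Row 2, column 3: eliminating its row and column leaves {C, E, A}.
Row 2, column 5: eliminating its row and column leaves {D, C}.
Row 2, column 6: eliminating its row and column leaves {C, A}.
Row 2, column 7: eliminating its row and column leaves {D, B, C, E}.
Row 3, column 2: eliminating its row and column leaves {D, F, E}.
Row 3, column 3: eliminating its row and column leaves {C, F, E}.
Row 3, column 4: eliminating its row and column leaves {D}.
Row 3, column 5: eliminating its row and column leaves {D, C, F, G}.
Row 3, column 7: eliminating its row and column leaves {D, C, E, G}.
Row 4, column 7: eliminating its row and column leaves {D}.
Row 5, column 2: eliminating its row and column leaves {D, F}.
Row 5, column 3: eliminating its row and column leaves {C, F, A}.
Row 5, column 5: eliminating its row and column leaves {D, C, F, G}.
Row 5, column 6: eliminating its row and column leaves {C, A}.
Row 5, column 7: eliminating its row and column leaves {D, C, G}.
Row 6, column 2: eliminating its row and column leaves {B, F, E}.
Row 6, column 3: eliminating its row and column leaves {C, F, E, A}.
Row 6, column 4: eliminating its row and column leaves {A}.
Row 6, column 5: eliminating its row and column leaves {C, F}.
Row 6, column 7: eliminating its row and column leaves {B, C, E}.
Enumerating the assignments across these blanks that avoid any row or column repeat gives 14 completions.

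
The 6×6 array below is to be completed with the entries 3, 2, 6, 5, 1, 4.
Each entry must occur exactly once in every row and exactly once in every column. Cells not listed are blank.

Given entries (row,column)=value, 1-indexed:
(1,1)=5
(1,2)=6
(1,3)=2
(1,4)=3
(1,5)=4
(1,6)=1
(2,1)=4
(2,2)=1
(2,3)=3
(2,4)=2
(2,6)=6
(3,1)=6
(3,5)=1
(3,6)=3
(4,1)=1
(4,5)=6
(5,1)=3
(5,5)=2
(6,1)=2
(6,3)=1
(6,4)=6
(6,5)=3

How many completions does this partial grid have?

Row 2, column 5: eliminating its row and column leaves {5}.
Row 3, column 2: eliminating its row and column leaves {2, 5, 4}.
Row 3, column 3: eliminating its row and column leaves {5, 4}.
Row 3, column 4: eliminating its row and column leaves {5, 4}.
Row 4, column 2: eliminating its row and column leaves {3, 2, 5, 4}.
Row 4, column 3: eliminating its row and column leaves {5, 4}.
Row 4, column 4: eliminating its row and column leaves {5, 4}.
Row 4, column 6: eliminating its row and column leaves {2, 5, 4}.
Row 5, column 2: eliminating its row and column leaves {5, 4}.
Row 5, column 3: eliminating its row and column leaves {6, 5, 4}.
Row 5, column 4: eliminating its row and column leaves {5, 1, 4}.
Row 5, column 6: eliminating its row and column leaves {5, 4}.
Row 6, column 2: eliminating its row and column leaves {5, 4}.
Row 6, column 6: eliminating its row and column leaves {5, 4}.
Enumerating the assignments across these blanks that avoid any row or column repeat gives 4 completions.

4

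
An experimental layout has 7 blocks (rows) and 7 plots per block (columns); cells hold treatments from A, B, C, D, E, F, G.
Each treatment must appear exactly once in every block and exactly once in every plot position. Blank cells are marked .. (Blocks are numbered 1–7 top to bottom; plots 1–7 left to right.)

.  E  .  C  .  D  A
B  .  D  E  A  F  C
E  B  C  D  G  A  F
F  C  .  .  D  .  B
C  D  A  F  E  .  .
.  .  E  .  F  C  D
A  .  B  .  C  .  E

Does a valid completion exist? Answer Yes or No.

No

Block 1, plot 1: block 1 has {A, C, D, E} and plot 1 has {A, B, C, E, F}, so it must be G.
Now block 6, plot 1: block 6 together with plot 1 already contain {A, B, C, D, E, F, G} — every symbol — so nothing can go there. The grid has no valid completion.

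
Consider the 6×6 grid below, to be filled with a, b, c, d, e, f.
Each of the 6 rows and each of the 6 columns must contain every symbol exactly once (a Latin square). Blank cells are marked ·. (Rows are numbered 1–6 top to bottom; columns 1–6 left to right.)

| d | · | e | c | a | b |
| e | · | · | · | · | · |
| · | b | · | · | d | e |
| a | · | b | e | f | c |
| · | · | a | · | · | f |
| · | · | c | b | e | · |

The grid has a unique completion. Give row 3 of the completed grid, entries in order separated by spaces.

Row 3, column 3: row 3 has {b, d, e} and column 3 has {a, b, c, e}, leaving only f.
Row 3, column 1: row 3 has {b, d, e, f} and column 1 has {a, d, e}, leaving only c.
Row 3, column 4: row 3 has {b, c, d, e, f} and column 4 has {b, c, e}, leaving only a.
So row 3 reads: c b f a d e.

c b f a d e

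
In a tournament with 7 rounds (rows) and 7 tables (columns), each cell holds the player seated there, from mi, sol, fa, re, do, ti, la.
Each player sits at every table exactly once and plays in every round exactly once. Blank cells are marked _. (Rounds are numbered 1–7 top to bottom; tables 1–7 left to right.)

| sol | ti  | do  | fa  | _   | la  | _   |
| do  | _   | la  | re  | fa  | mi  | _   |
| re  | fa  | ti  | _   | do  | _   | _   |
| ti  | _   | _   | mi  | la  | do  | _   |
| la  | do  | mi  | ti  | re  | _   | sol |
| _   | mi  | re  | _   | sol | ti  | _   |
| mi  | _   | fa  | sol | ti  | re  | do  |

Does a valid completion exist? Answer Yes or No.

No round or table among the givens repeats a symbol, and propagating forced cells runs into no contradiction.
One valid completion exists (for instance, sol ti do fa mi la re / do sol la re fa mi ti / re fa ti la do sol mi / ti re sol mi la do fa / la do mi ti re fa sol / fa mi re do sol ti la / mi la fa sol ti re do).

Yes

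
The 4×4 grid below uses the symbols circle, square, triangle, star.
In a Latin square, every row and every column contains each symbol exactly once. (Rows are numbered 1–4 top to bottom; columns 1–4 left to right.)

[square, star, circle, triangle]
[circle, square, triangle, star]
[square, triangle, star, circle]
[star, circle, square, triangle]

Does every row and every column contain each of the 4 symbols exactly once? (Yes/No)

No

Every row is a permutation, but column 4 contains triangle twice (at rows 1 and 4).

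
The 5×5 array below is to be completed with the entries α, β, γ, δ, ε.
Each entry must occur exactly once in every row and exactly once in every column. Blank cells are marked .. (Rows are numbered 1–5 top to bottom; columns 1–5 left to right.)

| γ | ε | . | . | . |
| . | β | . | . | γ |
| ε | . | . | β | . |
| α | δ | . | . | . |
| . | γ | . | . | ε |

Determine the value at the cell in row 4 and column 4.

γ

Row 2, column 1: row 2 has {β, γ} and column 1 has {α, γ, ε}, leaving only δ.
Row 3, column 2: row 3 has {β, ε} and column 2 has {β, γ, δ, ε}, leaving only α.
Row 3, column 5: row 3 has {α, β, ε} and column 5 has {γ, ε}, leaving only δ.
Row 3, column 3: row 3 has {α, β, δ, ε} and column 3 has {}, leaving only γ.
Row 4, column 5: row 4 has {α, δ} and column 5 has {γ, δ, ε}, leaving only β.
Row 1, column 5: row 1 has {γ, ε} and column 5 has {β, γ, δ, ε}, leaving only α.
Row 1, column 4: row 1 has {α, γ, ε} and column 4 has {β}, leaving only δ.
Row 1, column 3: row 1 has {α, γ, δ, ε} and column 3 has {γ}, leaving only β.
Row 4, column 3: row 4 has {α, β, δ} and column 3 has {β, γ}, leaving only ε.
Row 4 already has {α, β, δ, ε} and column 4 already has {β, δ}, so row 4, column 4 must be γ.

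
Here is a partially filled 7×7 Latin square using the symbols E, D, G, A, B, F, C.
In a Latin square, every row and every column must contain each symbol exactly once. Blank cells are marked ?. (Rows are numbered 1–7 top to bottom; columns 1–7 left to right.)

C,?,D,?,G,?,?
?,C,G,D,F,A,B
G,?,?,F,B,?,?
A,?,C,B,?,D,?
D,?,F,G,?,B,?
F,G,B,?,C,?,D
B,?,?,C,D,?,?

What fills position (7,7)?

F

Row 2, column 1: row 2 has {D, G, A, B, F, C} and column 1 has {D, G, A, B, F, C}, leaving only E.
Row 4, column 5: row 4 has {D, A, B, C} and column 5 has {D, G, B, F, C}, leaving only E.
Row 4, column 2: row 4 has {E, D, A, B, C} and column 2 has {G, C}, leaving only F.
Row 4, column 7: row 4 has {E, D, A, B, F, C} and column 7 has {D, B}, leaving only G.
Row 5, column 5: row 5 has {D, G, B, F} and column 5 has {E, D, G, B, F, C}, leaving only A.
Row 5, column 2: row 5 has {D, G, A, B, F} and column 2 has {G, F, C}, leaving only E.
Row 5, column 7: row 5 has {E, D, G, A, B, F} and column 7 has {D, G, B}, leaving only C.
Row 6, column 6: row 6 has {D, G, B, F, C} and column 6 has {D, A, B}, leaving only E.
Row 1, column 6: row 1 has {D, G, C} and column 6 has {E, D, A, B}, leaving only F.
Row 3, column 6: row 3 has {G, B, F} and column 6 has {E, D, A, B, F}, leaving only C.
Row 6, column 4: row 6 has {E, D, G, B, F, C} and column 4 has {D, G, B, F, C}, leaving only A.
Row 1, column 4: row 1 has {D, G, F, C} and column 4 has {D, G, A, B, F, C}, leaving only E.
Row 1, column 7: row 1 has {E, D, G, F, C} and column 7 has {D, G, B, C}, leaving only A.
Row 1, column 2: row 1 has {E, D, G, A, F, C} and column 2 has {E, G, F, C}, leaving only B.
Row 3, column 7: row 3 has {G, B, F, C} and column 7 has {D, G, A, B, C}, leaving only E.
Row 7 already has {D, B, C} and column 7 already has {E, D, G, A, B, C}, so row 7, column 7 must be F.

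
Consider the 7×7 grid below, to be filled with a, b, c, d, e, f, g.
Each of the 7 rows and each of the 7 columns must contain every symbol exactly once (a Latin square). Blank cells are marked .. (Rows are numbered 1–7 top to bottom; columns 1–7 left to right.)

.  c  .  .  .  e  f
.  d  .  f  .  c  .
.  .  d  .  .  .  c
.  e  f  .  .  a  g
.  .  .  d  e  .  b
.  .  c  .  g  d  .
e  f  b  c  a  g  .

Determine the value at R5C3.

Row 2, column 5: row 2 has {c, d, f} and column 5 has {a, e, g}, leaving only b.
Row 1, column 5: row 1 has {c, e, f} and column 5 has {a, b, e, g}, leaving only d.
Row 3, column 5: row 3 has {c, d} and column 5 has {a, b, d, e, g}, leaving only f.
Row 3, column 6: row 3 has {c, d, f} and column 6 has {a, c, d, e, g}, leaving only b.
Row 4, column 4: row 4 has {a, e, f, g} and column 4 has {c, d, f}, leaving only b.
Row 4, column 5: row 4 has {a, b, e, f, g} and column 5 has {a, b, d, e, f, g}, leaving only c.
Row 4, column 1: row 4 has {a, b, c, e, f, g} and column 1 has {e}, leaving only d.
Row 5, column 6: row 5 has {b, d, e} and column 6 has {a, b, c, d, e, g}, leaving only f.
Row 7, column 7: row 7 has {a, b, c, e, f, g} and column 7 has {b, c, f, g}, leaving only d.
Row 5, column 3 is narrowed to {a, g}.
If it were a, then row 5, column 2 would be left with no valid symbol.
So row 5, column 3 must be g.

g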